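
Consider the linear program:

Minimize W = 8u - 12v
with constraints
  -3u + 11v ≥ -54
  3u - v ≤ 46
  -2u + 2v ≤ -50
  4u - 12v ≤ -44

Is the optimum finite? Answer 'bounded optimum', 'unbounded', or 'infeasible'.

The boundaries -3u + 11v = -54 and 4u - 12v = -44 meet at (-283/2, -87/2), but that point violates -2u + 2v ≤ -50. Every candidate vertex is excluded by some other constraint, so the feasible region is empty.

infeasible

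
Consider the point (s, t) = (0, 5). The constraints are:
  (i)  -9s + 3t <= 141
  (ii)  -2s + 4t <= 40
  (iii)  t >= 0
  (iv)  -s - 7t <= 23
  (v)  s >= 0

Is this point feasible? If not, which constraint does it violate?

(i): 15 ≤ 141 ✓
(ii): 20 ≤ 40 ✓
(iii): 5 ≥ 0 ✓
(iv): -35 ≤ 23 ✓
(v): 0 ≥ 0 ✓

feasible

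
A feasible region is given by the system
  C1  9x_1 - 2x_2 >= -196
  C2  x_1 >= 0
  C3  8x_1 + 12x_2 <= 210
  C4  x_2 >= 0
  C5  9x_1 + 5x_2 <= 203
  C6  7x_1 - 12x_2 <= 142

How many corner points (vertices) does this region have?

5

Of the 15 pairwise boundary intersections, those satisfying every inequality are:
  (0, 35/2)
  (0, 0)
  (693/34, 133/34)
  (142/7, 0)
  (22, 1)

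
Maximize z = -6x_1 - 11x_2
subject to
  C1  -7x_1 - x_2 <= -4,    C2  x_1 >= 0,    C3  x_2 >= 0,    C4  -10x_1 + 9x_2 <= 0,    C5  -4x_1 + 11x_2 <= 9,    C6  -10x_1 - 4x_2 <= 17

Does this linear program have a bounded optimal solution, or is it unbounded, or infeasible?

bounded optimum

Extreme points and z = -6x_1 - 11x_2:
  (4/7, 0) → z = -24/7
  (36/73, 40/73) → z = -656/73
  (81/74, 45/37) → z = -738/37
The feasible region has finitely many vertices and no improving ray; the maximum is -24/7 at (4/7, 0).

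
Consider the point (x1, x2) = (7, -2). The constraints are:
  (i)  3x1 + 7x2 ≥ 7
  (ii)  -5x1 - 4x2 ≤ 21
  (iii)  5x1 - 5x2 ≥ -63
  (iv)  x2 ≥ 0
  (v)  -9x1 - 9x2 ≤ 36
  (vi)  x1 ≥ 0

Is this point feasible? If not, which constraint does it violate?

Constraint (iv): x2 = -2, which is not ≥ 0. All other constraints are satisfied.

not feasible — violates (iv)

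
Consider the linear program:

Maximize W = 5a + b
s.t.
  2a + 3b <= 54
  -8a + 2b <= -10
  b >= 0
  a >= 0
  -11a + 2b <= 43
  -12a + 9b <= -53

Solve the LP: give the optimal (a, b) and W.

Extreme points and W = 5a + b:
  (27, 0) → W = 135
  (215/18, 271/27) → W = 3767/54
  (53/12, 0) → W = 265/12

The optimum lies where 2a + 3b = 54 and b = 0.
Solving simultaneously gives a = 27, b = 0.

a = 27, b = 0, maximum W = 135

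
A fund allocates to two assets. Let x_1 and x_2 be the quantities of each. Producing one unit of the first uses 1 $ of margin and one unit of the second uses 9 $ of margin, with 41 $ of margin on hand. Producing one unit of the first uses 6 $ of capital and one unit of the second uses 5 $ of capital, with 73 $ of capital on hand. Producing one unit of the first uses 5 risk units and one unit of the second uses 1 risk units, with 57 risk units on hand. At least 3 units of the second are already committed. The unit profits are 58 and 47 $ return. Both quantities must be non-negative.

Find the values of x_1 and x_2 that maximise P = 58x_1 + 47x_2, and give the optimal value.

x_1 = 29/3, x_2 = 3, maximum P = 2105/3

Vertices and P = 58x_1 + 47x_2:
  (0, 41/9) → P = 1927/9
  (0, 3) → P = 141
  (452/49, 173/49) → P = 34347/49
  (29/3, 3) → P = 2105/3

At the optimal vertex, 6x_1 + 5x_2 = 73 and x_2 = 3.
Solving simultaneously gives x_1 = 29/3, x_2 = 3.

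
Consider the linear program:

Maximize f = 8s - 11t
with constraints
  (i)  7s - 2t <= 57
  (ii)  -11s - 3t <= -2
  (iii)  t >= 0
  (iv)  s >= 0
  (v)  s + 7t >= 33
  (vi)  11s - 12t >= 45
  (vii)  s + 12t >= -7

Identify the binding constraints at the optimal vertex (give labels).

Feasible corners and f = 8s - 11t:
  (155/17, 58/17) → f = 602/17
  (297/31, 156/31) → f = 660/31
  (711/89, 318/89) → f = 2190/89

The maximum is at (155/17, 58/17). Substituting into each constraint, equality holds for (i) and (v); the remaining constraints have slack.

(i) and (v)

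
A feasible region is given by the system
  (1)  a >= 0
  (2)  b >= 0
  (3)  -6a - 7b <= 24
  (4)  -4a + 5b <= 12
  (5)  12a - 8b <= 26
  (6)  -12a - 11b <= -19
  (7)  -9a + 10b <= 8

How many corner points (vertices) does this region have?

Pairwise boundary intersections that survive every other constraint:
  (13/6, 0)
  (19/12, 0)
  (27/4, 55/8)
  (34/73, 89/73)

4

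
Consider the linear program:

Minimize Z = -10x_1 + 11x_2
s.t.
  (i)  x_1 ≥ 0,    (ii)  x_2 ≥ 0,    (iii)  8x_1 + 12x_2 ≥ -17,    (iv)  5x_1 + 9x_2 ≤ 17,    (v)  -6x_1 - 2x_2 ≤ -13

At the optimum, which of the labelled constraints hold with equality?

(ii) and (iv)

Corner points and Z = -10x_1 + 11x_2:
  (17/5, 0) → Z = -34
  (13/6, 0) → Z = -65/3
  (83/44, 37/44) → Z = -423/44

The minimum is at (17/5, 0). Substituting into each constraint, equality holds for (ii) and (iv); the remaining constraints have slack.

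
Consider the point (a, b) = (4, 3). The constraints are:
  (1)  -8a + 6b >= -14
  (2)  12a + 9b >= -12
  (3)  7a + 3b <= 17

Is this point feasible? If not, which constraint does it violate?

not feasible — violates (3)

Constraint (3): 7a + 3b = 37, which is not ≤ 17. All other constraints are satisfied.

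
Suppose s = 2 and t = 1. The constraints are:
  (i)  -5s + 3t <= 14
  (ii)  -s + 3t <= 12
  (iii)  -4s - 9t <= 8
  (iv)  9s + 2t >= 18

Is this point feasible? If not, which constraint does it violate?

(i): -7 ≤ 14 ✓
(ii): 1 ≤ 12 ✓
(iii): -17 ≤ 8 ✓
(iv): 20 ≥ 18 ✓

feasible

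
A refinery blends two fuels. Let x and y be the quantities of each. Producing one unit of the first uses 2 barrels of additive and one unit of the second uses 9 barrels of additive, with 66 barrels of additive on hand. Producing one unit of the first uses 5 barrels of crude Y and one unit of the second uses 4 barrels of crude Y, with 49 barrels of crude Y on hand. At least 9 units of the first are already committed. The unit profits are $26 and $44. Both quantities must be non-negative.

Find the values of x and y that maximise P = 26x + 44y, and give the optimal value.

x = 9, y = 1, maximum P = 278

Feasible corners and P = 26x + 44y:
  (49/5, 0) → P = 1274/5
  (9, 0) → P = 234
  (9, 1) → P = 278

The optimum lies where 5x + 4y = 49 and x = 9.
Solving simultaneously gives x = 9, y = 1.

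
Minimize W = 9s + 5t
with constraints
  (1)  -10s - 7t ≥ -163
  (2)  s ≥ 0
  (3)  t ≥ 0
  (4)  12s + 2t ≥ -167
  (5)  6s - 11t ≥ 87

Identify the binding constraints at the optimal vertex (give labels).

Corner points and W = 9s + 5t:
  (163/10, 0) → W = 1467/10
  (1201/76, 27/38) → W = 11079/76
  (29/2, 0) → W = 261/2

The minimum is at (29/2, 0). Substituting into each constraint, equality holds for (3) and (5); the remaining constraints have slack.

(3) and (5)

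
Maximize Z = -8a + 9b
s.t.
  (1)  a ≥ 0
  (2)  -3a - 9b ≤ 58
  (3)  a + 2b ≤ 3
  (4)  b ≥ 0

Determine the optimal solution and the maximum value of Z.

a = 0, b = 3/2, maximum Z = 27/2

Feasible corners and Z = -8a + 9b:
  (0, 3/2) → Z = 27/2
  (0, 0) → Z = 0
  (3, 0) → Z = -24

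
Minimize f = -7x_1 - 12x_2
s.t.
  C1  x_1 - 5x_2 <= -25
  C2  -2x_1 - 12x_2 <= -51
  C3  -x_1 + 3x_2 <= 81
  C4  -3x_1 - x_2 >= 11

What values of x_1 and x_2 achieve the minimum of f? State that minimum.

x_1 = -57/5, x_2 = 116/5, minimum f = -993/5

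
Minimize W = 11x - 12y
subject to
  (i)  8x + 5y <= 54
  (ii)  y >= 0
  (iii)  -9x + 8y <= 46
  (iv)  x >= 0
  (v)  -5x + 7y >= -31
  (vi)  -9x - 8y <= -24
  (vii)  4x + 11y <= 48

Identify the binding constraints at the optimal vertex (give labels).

(iv) and (vii)

Vertices and W = 11x - 12y:
  (533/81, 22/81) → W = 5599/81
  (177/34, 42/17) → W = 939/34
  (31/5, 0) → W = 341/5
  (8/3, 0) → W = 88/3
  (0, 3) → W = -36
  (0, 48/11) → W = -576/11

The minimum is at (0, 48/11). Substituting into each constraint, equality holds for (iv) and (vii); the remaining constraints have slack.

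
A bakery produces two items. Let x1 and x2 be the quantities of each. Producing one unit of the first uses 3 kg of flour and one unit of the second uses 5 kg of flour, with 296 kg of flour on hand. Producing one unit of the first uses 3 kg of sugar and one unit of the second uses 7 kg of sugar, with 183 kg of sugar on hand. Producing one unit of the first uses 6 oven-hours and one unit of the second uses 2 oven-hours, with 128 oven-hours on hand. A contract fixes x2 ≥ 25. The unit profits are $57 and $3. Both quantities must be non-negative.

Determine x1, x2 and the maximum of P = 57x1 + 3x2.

x1 = 8/3, x2 = 25, maximum P = 227

Feasible corners and P = 57x1 + 3x2:
  (0, 183/7) → P = 549/7
  (0, 25) → P = 75
  (8/3, 25) → P = 227

The optimum lies where 3x1 + 7x2 = 183 and x2 = 25.
Solving simultaneously gives x1 = 8/3, x2 = 25.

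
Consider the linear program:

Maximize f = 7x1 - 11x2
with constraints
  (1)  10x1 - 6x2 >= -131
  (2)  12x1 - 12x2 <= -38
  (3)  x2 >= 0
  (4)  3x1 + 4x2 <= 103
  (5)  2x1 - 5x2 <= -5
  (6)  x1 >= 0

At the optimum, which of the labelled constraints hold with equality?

(2) and (6)

Extreme points and f = 7x1 - 11x2:
  (47/29, 1423/58) → f = -14995/58
  (0, 131/6) → f = -1441/6
  (271/21, 225/14) → f = -3631/42
  (0, 19/6) → f = -209/6

The maximum is at (0, 19/6). Substituting into each constraint, equality holds for (2) and (6); the remaining constraints have slack.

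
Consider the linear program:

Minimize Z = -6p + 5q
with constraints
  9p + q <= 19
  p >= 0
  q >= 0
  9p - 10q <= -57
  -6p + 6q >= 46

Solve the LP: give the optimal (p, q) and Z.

Feasible corners and Z = -6p + 5q:
  (0, 19) → Z = 95
  (17/15, 44/5) → Z = 186/5
  (0, 23/3) → Z = 115/3

The binding constraints are 9p + q = 19 and -6p + 6q = 46.
Solving simultaneously gives p = 17/15, q = 44/5.

p = 17/15, q = 44/5, minimum Z = 186/5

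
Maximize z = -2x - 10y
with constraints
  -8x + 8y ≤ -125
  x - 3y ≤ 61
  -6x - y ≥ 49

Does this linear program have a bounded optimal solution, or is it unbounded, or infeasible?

Corner points and z = -2x - 10y:
  (-113/16, -363/16) → z = 241
  (-267/56, -571/28) → z = 5977/28
  (-86/19, -415/19) → z = 4322/19
The feasible region has finitely many vertices and no improving ray; the maximum is 241 at (-113/16, -363/16).

bounded optimum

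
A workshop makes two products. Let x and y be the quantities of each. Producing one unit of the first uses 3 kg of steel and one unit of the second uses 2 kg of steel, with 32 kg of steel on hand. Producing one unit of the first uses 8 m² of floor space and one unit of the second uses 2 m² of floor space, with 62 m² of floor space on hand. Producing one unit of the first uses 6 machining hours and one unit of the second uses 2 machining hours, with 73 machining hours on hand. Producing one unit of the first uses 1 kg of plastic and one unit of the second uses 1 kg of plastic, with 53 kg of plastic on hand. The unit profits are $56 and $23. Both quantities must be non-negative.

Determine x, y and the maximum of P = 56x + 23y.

x = 6, y = 7, maximum P = 497

Corner points and P = 56x + 23y:
  (0, 0) → P = 0
  (0, 16) → P = 368
  (31/4, 0) → P = 434
  (6, 7) → P = 497

The optimum lies where 3x + 2y = 32 and 8x + 2y = 62.
Solving simultaneously gives x = 6, y = 7.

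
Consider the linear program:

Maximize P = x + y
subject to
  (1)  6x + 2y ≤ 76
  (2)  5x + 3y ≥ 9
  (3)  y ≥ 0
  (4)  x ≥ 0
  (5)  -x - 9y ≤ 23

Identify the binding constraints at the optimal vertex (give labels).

(1) and (4)

Corner points and P = x + y:
  (38/3, 0) → P = 38/3
  (0, 38) → P = 38
  (9/5, 0) → P = 9/5
  (0, 3) → P = 3

The maximum is at (0, 38). Substituting into each constraint, equality holds for (1) and (4); the remaining constraints have slack.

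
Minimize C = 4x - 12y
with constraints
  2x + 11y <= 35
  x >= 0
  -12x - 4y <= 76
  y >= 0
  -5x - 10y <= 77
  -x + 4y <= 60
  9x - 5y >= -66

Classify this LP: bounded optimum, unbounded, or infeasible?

Vertices and C = 4x - 12y:
  (0, 35/11) → C = -420/11
  (35/2, 0) → C = 70
  (0, 0) → C = 0
The feasible region has finitely many vertices and no improving ray; the minimum is -420/11 at (0, 35/11).

bounded optimum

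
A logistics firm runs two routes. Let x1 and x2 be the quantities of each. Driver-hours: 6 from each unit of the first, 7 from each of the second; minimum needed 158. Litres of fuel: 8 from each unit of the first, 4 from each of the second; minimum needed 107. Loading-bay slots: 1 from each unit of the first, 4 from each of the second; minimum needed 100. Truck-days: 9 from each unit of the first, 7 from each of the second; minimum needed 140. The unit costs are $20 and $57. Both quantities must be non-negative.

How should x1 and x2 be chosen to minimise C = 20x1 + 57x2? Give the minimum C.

x1 = 1, x2 = 99/4, minimum C = 5723/4

The feasible region is unbounded (it extends along (0, 1), (1, 0)), but C strictly increases along every unbounded feasible direction, so there is no improving ray and the minimum is attained at a vertex.

The binding constraints are 8x1 + 4x2 = 107 and x1 + 4x2 = 100.
Solving simultaneously gives x1 = 1, x2 = 99/4.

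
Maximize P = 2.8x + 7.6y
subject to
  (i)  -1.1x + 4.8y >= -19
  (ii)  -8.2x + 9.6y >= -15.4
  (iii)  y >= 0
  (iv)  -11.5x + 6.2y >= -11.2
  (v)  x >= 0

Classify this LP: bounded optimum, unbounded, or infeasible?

unbounded

From the feasible point (112/115, 0), moving in the direction (0, 1) keeps every constraint satisfied while P increases without bound.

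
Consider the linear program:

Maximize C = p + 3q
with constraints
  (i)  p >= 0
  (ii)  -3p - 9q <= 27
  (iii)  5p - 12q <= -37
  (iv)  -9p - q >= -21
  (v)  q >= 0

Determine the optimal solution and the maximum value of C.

p = 0, q = 21, maximum C = 63

Vertices and C = p + 3q:
  (0, 37/12) → C = 37/4
  (0, 21) → C = 63
  (215/113, 438/113) → C = 1529/113

The optimum lies where p = 0 and -9p - q = -21.
Solving simultaneously gives p = 0, q = 21.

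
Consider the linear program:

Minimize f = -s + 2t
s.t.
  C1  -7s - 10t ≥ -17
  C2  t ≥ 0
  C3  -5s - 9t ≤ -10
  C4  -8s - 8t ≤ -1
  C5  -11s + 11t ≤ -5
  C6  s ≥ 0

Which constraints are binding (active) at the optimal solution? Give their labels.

Extreme points and f = -s + 2t:
  (17/7, 0) → f = -17/7
  (237/187, 152/187) → f = 67/187
  (2, 0) → f = -2
  (155/154, 85/154) → f = 15/154

The minimum is at (17/7, 0). Substituting into each constraint, equality holds for C1 and C2; the remaining constraints have slack.

C1 and C2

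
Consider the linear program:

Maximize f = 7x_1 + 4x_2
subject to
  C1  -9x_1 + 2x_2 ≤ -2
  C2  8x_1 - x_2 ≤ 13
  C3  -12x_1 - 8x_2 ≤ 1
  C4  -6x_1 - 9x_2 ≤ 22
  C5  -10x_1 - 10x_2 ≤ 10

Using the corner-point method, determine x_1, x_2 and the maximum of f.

x_1 = 24/7, x_2 = 101/7, maximum f = 572/7

Feasible corners and f = 7x_1 + 4x_2:
  (24/7, 101/7) → f = 572/7
  (7/48, -11/32) → f = -17/48
  (103/76, -41/19) → f = 65/76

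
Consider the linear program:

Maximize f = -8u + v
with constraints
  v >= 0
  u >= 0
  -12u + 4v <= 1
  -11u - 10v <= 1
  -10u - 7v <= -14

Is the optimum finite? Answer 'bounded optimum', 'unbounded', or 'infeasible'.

bounded optimum

Corner points and f = -8u + v:
  (7/5, 0) → f = -56/5
  (49/124, 89/62) → f = -107/62
The feasible region has finitely many vertices and no improving ray; the maximum is -107/62 at (49/124, 89/62).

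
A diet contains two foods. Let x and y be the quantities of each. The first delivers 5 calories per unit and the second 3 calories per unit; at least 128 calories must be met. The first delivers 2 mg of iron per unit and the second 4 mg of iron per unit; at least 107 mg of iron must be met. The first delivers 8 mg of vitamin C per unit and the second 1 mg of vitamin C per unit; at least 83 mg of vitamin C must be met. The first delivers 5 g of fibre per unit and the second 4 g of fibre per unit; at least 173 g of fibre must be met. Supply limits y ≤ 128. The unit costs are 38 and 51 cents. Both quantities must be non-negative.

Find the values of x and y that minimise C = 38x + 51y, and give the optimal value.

The feasible region is unbounded (it extends along (1, 0)), but C strictly increases along every unbounded feasible direction, so there is no improving ray and the minimum is attained at a vertex.

The binding constraints are 2x + 4y = 107 and 5x + 4y = 173.
Solving simultaneously gives x = 22, y = 63/4.

x = 22, y = 63/4, minimum C = 6557/4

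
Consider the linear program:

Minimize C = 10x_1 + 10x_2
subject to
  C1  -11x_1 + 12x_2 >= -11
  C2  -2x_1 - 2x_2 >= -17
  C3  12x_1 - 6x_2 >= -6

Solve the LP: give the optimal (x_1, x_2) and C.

Vertices and C = 10x_1 + 10x_2:
  (113/23, 165/46) → C = 85
  (-23/13, -33/13) → C = -560/13
  (5/2, 6) → C = 85

x_1 = -23/13, x_2 = -33/13, minimum C = -560/13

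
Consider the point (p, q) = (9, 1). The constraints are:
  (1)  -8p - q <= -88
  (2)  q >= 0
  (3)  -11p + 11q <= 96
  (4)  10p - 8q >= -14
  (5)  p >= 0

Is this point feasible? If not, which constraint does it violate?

not feasible — violates (1)

Constraint (1): -8p - q = -73, which is not ≤ -88. All other constraints are satisfied.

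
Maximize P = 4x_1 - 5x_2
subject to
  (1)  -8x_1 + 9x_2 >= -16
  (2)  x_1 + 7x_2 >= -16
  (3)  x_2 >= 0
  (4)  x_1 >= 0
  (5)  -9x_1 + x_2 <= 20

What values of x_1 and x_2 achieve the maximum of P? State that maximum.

x_1 = 2, x_2 = 0, maximum P = 8

Extreme points and P = 4x_1 - 5x_2:
  (2, 0) → P = 8
  (0, 0) → P = 0
  (0, 20) → P = -100
The feasible region is unbounded (it extends along (9, 8), (1, 9)), but P strictly decreases along every unbounded feasible direction, so there is no improving ray and the maximum is attained at a vertex.

The optimum lies where -8x_1 + 9x_2 = -16 and x_2 = 0.
Solving simultaneously gives x_1 = 2, x_2 = 0.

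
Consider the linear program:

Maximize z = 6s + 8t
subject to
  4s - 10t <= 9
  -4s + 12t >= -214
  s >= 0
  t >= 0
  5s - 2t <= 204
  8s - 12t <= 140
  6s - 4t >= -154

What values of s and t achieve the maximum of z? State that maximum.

Extreme points and z = 6s + 8t:
  (9/4, 0) → z = 27/2
  (323/8, 61/4) → z = 1457/4
  (0, 0) → z = 0
  (0, 77/2) → z = 308
  (542/11, 233/11) → z = 5116/11
  (281/2, 997/4) → z = 2837

The binding constraints are 5s - 2t = 204 and 6s - 4t = -154.
Solving simultaneously gives s = 281/2, t = 997/4.

s = 281/2, t = 997/4, maximum z = 2837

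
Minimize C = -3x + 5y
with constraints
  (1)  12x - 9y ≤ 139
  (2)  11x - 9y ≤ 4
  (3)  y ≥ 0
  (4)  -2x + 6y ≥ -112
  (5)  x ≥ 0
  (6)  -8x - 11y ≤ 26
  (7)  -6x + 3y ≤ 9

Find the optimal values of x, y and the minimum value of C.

Extreme points and C = -3x + 5y:
  (135, 1481/9) → C = 3760/9
  (4/11, 0) → C = -12/11
  (0, 0) → C = 0
  (0, 3) → C = 15
The feasible region is unbounded (it extends along (3, 4), (1, 2)), but C strictly increases along every unbounded feasible direction, so there is no improving ray and the minimum is attained at a vertex.

At the optimal vertex, 11x - 9y = 4 and y = 0.
Solving simultaneously gives x = 4/11, y = 0.

x = 4/11, y = 0, minimum C = -12/11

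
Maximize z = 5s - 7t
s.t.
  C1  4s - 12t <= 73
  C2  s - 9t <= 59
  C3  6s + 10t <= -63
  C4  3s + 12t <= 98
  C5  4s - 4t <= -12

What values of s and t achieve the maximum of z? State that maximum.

s = -43/4, t = -31/4, maximum z = 1/2

Extreme points and z = 5s - 7t:
  (-43/4, -31/4) → z = 1/2
  (-124/3, 37/2) → z = -2017/6
  (-93/16, -45/16) → z = -75/8
The feasible region is unbounded (it extends along (-9, -1), (-4, 1)), but z strictly decreases along every unbounded feasible direction, so there is no improving ray and the maximum is attained at a vertex.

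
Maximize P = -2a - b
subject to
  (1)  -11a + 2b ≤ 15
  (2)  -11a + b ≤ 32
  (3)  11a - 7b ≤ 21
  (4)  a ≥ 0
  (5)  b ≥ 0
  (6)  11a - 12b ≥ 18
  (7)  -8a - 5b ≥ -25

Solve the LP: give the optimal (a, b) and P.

Extreme points and P = -2a - b:
  (21/11, 0) → P = -42/11
  (126/55, 3/5) → P = -57/11
  (18/11, 0) → P = -36/11

a = 18/11, b = 0, maximum P = -36/11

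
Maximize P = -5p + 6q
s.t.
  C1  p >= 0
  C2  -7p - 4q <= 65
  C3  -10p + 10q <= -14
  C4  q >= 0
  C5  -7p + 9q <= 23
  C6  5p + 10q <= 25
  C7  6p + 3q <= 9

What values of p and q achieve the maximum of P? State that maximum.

Feasible corners and P = -5p + 6q:
  (7/5, 0) → P = -7
  (22/15, 1/15) → P = -104/15
  (3/2, 0) → P = -15/2

The binding constraints are -10p + 10q = -14 and 6p + 3q = 9.
Solving simultaneously gives p = 22/15, q = 1/15.

p = 22/15, q = 1/15, maximum P = -104/15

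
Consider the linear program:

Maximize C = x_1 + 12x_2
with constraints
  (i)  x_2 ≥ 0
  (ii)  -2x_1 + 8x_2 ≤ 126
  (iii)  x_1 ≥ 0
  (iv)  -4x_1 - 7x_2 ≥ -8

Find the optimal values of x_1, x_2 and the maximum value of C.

x_1 = 0, x_2 = 8/7, maximum C = 96/7

Extreme points and C = x_1 + 12x_2:
  (0, 0) → C = 0
  (2, 0) → C = 2
  (0, 8/7) → C = 96/7

The binding constraints are x_1 = 0 and -4x_1 - 7x_2 = -8.
Solving simultaneously gives x_1 = 0, x_2 = 8/7.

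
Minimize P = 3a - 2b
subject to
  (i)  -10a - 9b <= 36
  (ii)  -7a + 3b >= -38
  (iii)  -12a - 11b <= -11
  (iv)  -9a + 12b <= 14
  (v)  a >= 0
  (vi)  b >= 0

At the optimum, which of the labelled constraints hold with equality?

(iv) and (v)

Feasible corners and P = 3a - 2b:
  (166/19, 440/57) → P = 614/57
  (38/7, 0) → P = 114/7
  (0, 1) → P = -2
  (11/12, 0) → P = 11/4
  (0, 7/6) → P = -7/3

The minimum is at (0, 7/6). Substituting into each constraint, equality holds for (iv) and (v); the remaining constraints have slack.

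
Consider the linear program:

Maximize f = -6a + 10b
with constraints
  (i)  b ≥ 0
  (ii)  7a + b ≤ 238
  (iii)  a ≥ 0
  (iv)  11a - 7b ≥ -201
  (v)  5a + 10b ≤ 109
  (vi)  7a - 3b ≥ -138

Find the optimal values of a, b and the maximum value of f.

a = 0, b = 109/10, maximum f = 109

Extreme points and f = -6a + 10b:
  (0, 0) → f = 0
  (109/5, 0) → f = -654/5
  (0, 109/10) → f = 109

At the optimal vertex, a = 0 and 5a + 10b = 109.
Solving simultaneously gives a = 0, b = 109/10.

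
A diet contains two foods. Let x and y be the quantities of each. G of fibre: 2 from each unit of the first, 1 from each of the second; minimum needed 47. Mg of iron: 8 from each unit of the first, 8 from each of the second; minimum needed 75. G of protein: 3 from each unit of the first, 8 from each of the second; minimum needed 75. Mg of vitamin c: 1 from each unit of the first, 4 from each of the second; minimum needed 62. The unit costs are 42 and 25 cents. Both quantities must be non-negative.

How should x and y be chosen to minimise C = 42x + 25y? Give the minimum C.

x = 18, y = 11, minimum C = 1031

Feasible corners and C = 42x + 25y:
  (0, 47) → C = 1175
  (62, 0) → C = 2604
  (18, 11) → C = 1031
The feasible region is unbounded (it extends along (0, 1), (1, 0)), but C strictly increases along every unbounded feasible direction, so there is no improving ray and the minimum is attained at a vertex.

The optimum lies where 2x + y = 47 and x + 4y = 62.
Solving simultaneously gives x = 18, y = 11.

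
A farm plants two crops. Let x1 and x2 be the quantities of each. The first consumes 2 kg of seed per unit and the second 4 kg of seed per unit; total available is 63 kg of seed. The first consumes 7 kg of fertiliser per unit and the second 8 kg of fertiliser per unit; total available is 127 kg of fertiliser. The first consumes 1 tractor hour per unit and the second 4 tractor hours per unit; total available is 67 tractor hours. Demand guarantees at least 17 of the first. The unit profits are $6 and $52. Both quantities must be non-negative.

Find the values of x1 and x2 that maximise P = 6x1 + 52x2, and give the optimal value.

Vertices and P = 6x1 + 52x2:
  (127/7, 0) → P = 762/7
  (17, 0) → P = 102
  (17, 1) → P = 154

The binding constraints are 7x1 + 8x2 = 127 and x1 = 17.
Solving simultaneously gives x1 = 17, x2 = 1.

x1 = 17, x2 = 1, maximum P = 154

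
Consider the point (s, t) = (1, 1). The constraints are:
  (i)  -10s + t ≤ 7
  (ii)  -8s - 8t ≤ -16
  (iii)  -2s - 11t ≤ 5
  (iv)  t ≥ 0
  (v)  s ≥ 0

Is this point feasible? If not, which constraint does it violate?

(i): -9 ≤ 7 ✓
(ii): -16 ≤ -16 ✓
(iii): -13 ≤ 5 ✓
(iv): 1 ≥ 0 ✓
(v): 1 ≥ 0 ✓

feasible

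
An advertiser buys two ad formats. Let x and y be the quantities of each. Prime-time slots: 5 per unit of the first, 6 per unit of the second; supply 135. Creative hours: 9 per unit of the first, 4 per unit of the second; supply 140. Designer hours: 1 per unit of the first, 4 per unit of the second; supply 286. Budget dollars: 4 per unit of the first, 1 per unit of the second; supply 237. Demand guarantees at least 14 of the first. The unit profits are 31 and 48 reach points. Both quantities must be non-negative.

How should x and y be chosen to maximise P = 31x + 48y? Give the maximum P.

x = 14, y = 7/2, maximum P = 602

Vertices and P = 31x + 48y:
  (140/9, 0) → P = 4340/9
  (14, 0) → P = 434
  (14, 7/2) → P = 602

The optimum lies where 9x + 4y = 140 and x = 14.
Solving simultaneously gives x = 14, y = 7/2.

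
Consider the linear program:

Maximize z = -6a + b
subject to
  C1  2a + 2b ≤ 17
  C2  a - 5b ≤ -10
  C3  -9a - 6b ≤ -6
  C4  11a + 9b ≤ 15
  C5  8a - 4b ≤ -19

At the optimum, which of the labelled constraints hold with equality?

C3 and C4

Extreme points and z = -6a + b:
  (-12/5, 23/5) → z = 19
  (-15/14, 73/28) → z = 253/28
  (-111/116, 329/116) → z = 995/116

The maximum is at (-12/5, 23/5). Substituting into each constraint, equality holds for C3 and C4; the remaining constraints have slack.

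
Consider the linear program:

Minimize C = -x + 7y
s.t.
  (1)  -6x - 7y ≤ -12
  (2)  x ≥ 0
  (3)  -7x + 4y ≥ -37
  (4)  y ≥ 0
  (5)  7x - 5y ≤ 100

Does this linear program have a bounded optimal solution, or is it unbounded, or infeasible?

Feasible corners and C = -x + 7y:
  (0, 12/7) → C = 12
  (2, 0) → C = -2
  (37/7, 0) → C = -37/7
The feasible region has finitely many vertices and no improving ray; the minimum is -37/7 at (37/7, 0).

bounded optimum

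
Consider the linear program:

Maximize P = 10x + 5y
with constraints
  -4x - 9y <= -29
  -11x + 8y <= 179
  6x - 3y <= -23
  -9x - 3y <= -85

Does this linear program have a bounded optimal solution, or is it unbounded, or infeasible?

Extreme points and P = 10x + 5y:
  (353/15, 821/15) → P = 509
  (143/105, 2546/105) → P = 944/7
  (62/15, 239/15) → P = 121
The feasible region has finitely many vertices and no improving ray; the maximum is 509 at (353/15, 821/15).

bounded optimum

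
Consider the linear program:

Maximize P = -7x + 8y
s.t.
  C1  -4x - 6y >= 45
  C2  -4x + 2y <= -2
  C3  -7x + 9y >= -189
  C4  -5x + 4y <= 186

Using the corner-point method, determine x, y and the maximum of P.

x = -39/16, y = -47/8, maximum P = -479/16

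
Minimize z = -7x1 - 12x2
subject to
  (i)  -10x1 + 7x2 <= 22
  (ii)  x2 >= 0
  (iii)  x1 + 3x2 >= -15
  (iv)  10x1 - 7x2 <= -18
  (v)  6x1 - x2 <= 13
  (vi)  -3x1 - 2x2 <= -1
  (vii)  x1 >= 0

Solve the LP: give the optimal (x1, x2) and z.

x1 = 113/32, x2 = 131/16, minimum z = -3935/32

Feasible corners and z = -7x1 - 12x2:
  (113/32, 131/16) → z = -3935/32
  (0, 22/7) → z = -264/7
  (109/32, 119/16) → z = -3619/32
  (0, 18/7) → z = -216/7

The optimum lies where -10x1 + 7x2 = 22 and 6x1 - x2 = 13.
Solving simultaneously gives x1 = 113/32, x2 = 131/16.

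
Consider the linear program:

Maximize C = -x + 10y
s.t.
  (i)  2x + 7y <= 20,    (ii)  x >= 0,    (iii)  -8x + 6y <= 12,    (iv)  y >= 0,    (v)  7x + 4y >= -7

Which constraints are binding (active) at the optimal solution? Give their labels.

Extreme points and C = -x + 10y:
  (9/17, 46/17) → C = 451/17
  (10, 0) → C = -10
  (0, 2) → C = 20
  (0, 0) → C = 0

The maximum is at (9/17, 46/17). Substituting into each constraint, equality holds for (i) and (iii); the remaining constraints have slack.

(i) and (iii)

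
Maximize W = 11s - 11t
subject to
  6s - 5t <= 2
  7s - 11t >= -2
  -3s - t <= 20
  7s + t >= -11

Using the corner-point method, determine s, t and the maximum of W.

s = -53/41, t = -80/41, maximum W = 297/41

At the optimal vertex, 6s - 5t = 2 and 7s + t = -11.
Solving simultaneously gives s = -53/41, t = -80/41.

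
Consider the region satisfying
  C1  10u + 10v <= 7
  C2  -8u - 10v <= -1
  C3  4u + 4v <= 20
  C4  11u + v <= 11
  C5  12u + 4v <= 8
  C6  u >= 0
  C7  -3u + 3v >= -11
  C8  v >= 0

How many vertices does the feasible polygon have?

5

Intersecting each pair of boundary lines and keeping only the points that satisfy every inequality leaves:
  (13/20, 1/20)
  (0, 7/10)
  (0, 1/10)
  (1/8, 0)
  (2/3, 0)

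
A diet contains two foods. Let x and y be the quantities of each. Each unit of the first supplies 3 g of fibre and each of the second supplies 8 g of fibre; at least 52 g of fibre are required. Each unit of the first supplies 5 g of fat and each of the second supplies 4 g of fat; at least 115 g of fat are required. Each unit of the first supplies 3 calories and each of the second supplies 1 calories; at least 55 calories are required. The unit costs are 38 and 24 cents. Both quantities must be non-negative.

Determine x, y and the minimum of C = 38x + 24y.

Vertices and C = 38x + 24y:
  (0, 55) → C = 1320
  (23, 0) → C = 874
  (15, 10) → C = 810
The feasible region is unbounded (it extends along (0, 1), (1, 0)), but C strictly increases along every unbounded feasible direction, so there is no improving ray and the minimum is attained at a vertex.

At the optimal vertex, 5x + 4y = 115 and 3x + y = 55.
Solving simultaneously gives x = 15, y = 10.

x = 15, y = 10, minimum C = 810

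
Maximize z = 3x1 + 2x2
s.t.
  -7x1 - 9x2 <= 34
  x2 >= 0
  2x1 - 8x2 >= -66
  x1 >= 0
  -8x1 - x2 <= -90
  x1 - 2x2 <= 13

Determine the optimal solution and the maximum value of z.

Corner points and z = 3x1 + 2x2:
  (45/4, 0) → z = 135/4
  (13, 0) → z = 39
  (109/11, 118/11) → z = 563/11
  (59, 23) → z = 223

x1 = 59, x2 = 23, maximum z = 223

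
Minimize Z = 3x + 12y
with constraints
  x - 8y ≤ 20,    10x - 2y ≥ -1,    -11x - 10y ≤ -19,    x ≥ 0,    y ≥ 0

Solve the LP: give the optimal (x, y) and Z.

Extreme points and Z = 3x + 12y:
  (20, 0) → Z = 60
  (14/61, 201/122) → Z = 1248/61
  (19/11, 0) → Z = 57/11
The feasible region is unbounded (it extends along (8, 1), (1, 5)), but Z strictly increases along every unbounded feasible direction, so there is no improving ray and the minimum is attained at a vertex.

x = 19/11, y = 0, minimum Z = 57/11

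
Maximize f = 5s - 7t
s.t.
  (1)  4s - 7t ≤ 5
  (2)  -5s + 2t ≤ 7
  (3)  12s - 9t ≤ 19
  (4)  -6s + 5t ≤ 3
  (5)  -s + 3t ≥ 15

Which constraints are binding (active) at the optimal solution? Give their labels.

Vertices and f = 5s - 7t:
  (61/3, 25) → f = -220/3
  (64/9, 199/27) → f = -433/27
  (66/13, 87/13) → f = -279/13

The maximum is at (64/9, 199/27). Substituting into each constraint, equality holds for (3) and (5); the remaining constraints have slack.

(3) and (5)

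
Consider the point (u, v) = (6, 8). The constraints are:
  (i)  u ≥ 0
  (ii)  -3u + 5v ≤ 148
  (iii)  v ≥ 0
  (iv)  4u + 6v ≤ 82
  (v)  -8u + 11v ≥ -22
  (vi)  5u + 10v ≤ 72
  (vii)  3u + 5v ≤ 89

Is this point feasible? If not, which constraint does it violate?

not feasible — violates (vi)

Constraint (vi): 5u + 10v = 110, which is not ≤ 72. All other constraints are satisfied.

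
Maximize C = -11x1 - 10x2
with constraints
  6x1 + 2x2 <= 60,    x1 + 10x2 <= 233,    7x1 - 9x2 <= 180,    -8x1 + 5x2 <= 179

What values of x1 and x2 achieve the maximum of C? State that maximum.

x1 = -2511/37, x2 = -2693/37, maximum C = 54551/37

Extreme points and C = -11x1 - 10x2:
  (67/29, 669/29) → C = -7427/29
  (225/17, -165/17) → C = -825/17
  (-125/17, 2043/85) → C = -2711/17
  (-2511/37, -2693/37) → C = 54551/37

The optimum lies where 7x1 - 9x2 = 180 and -8x1 + 5x2 = 179.
Solving simultaneously gives x1 = -2511/37, x2 = -2693/37.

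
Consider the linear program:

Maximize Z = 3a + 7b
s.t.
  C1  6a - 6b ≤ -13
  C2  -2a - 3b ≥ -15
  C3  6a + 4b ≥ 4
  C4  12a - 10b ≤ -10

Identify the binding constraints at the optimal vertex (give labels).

C2 and C3

Corner points and Z = 3a + 7b:
  (17/10, 58/15) → Z = 193/6
  (-7/15, 17/10) → Z = 21/2
  (-24/5, 41/5) → Z = 43

The maximum is at (-24/5, 41/5). Substituting into each constraint, equality holds for C2 and C3; the remaining constraints have slack.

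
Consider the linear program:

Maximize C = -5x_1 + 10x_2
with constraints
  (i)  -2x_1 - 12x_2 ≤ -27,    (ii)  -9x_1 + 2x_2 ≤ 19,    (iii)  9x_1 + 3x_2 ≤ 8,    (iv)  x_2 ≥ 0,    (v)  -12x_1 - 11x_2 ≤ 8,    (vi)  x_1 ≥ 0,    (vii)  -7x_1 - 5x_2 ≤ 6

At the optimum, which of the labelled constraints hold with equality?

Extreme points and C = -5x_1 + 10x_2:
  (5/34, 227/102) → C = 2195/102
  (0, 9/4) → C = 45/2
  (0, 8/3) → C = 80/3

The maximum is at (0, 8/3). Substituting into each constraint, equality holds for (iii) and (vi); the remaining constraints have slack.

(iii) and (vi)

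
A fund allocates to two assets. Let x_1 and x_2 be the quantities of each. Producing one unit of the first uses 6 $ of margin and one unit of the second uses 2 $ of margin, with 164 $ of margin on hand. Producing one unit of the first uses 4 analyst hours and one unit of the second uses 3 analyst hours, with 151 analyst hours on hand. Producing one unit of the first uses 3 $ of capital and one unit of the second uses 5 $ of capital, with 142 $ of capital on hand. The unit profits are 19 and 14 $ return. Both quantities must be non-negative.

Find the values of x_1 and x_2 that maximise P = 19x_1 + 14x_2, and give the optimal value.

Feasible corners and P = 19x_1 + 14x_2:
  (0, 0) → P = 0
  (0, 142/5) → P = 1988/5
  (82/3, 0) → P = 1558/3
  (67/3, 15) → P = 1903/3

The optimum lies where 6x_1 + 2x_2 = 164 and 3x_1 + 5x_2 = 142.
Solving simultaneously gives x_1 = 67/3, x_2 = 15.

x_1 = 67/3, x_2 = 15, maximum P = 1903/3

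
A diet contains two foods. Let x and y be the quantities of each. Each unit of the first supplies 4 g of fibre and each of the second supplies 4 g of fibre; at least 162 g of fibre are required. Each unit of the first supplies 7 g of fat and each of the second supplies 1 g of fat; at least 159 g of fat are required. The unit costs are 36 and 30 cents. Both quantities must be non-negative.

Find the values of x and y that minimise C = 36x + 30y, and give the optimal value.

Feasible corners and C = 36x + 30y:
  (0, 159) → C = 4770
  (81/2, 0) → C = 1458
  (79/4, 83/4) → C = 2667/2
The feasible region is unbounded (it extends along (0, 1), (1, 0)), but C strictly increases along every unbounded feasible direction, so there is no improving ray and the minimum is attained at a vertex.

The binding constraints are 4x + 4y = 162 and 7x + y = 159.
Solving simultaneously gives x = 79/4, y = 83/4.

x = 79/4, y = 83/4, minimum C = 2667/2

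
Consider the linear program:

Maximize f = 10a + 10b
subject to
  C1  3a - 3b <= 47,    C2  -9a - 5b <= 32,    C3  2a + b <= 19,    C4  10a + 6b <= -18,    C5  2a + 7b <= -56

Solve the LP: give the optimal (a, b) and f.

Corner points and f = 10a + 10b:
  (139/42, -173/14) → f = -1900/21
  (19/4, -131/12) → f = -185/3
  (56/53, -440/53) → f = -3840/53
  (105/29, -262/29) → f = -1570/29

a = 105/29, b = -262/29, maximum f = -1570/29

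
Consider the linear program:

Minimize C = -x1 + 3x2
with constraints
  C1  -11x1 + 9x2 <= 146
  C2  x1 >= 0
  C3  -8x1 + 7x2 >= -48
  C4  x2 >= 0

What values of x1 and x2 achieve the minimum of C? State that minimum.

The feasible region is unbounded (it extends along (9, 11), (7, 8)), but C strictly increases along every unbounded feasible direction, so there is no improving ray and the minimum is attained at a vertex.

The binding constraints are -8x1 + 7x2 = -48 and x2 = 0.
Solving simultaneously gives x1 = 6, x2 = 0.

x1 = 6, x2 = 0, minimum C = -6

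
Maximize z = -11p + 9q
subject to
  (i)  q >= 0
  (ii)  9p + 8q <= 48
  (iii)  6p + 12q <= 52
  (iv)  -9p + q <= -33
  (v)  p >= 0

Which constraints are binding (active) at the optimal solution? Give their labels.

(ii) and (iv)

Corner points and z = -11p + 9q:
  (16/3, 0) → z = -176/3
  (11/3, 0) → z = -121/3
  (104/27, 5/3) → z = -739/27

The maximum is at (104/27, 5/3). Substituting into each constraint, equality holds for (ii) and (iv); the remaining constraints have slack.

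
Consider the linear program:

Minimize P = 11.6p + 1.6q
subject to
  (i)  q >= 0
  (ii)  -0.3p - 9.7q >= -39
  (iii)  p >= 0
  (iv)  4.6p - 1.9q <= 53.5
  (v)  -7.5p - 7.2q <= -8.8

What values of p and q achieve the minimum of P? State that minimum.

Vertices and P = 11.6p + 1.6q:
  (535/46, 0) → P = 3103/23
  (88/75, 0) → P = 5104/375
  (0, 390/97) → P = 624/97
  (59305/4519, 16335/4519) → P = 714074/4519
  (0, 11/9) → P = 88/45

p = 0, q = 11/9, minimum P = 88/45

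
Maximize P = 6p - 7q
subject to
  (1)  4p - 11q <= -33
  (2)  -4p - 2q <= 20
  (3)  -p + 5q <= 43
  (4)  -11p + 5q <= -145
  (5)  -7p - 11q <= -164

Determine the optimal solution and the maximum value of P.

Extreme points and P = 6p - 7q:
  (308/9, 139/9) → P = 875/9
  (1760/101, 943/101) → P = 3959/101
  (94/5, 309/25) → P = 657/25

p = 308/9, q = 139/9, maximum P = 875/9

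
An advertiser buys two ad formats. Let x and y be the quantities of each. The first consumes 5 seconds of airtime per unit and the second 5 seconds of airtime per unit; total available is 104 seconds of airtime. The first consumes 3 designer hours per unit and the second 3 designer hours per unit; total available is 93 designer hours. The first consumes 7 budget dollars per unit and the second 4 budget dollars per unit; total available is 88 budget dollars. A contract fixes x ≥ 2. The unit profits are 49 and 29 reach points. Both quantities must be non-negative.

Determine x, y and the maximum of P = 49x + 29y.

x = 2, y = 37/2, maximum P = 1269/2

Extreme points and P = 49x + 29y:
  (88/7, 0) → P = 616
  (2, 0) → P = 98
  (2, 37/2) → P = 1269/2

At the optimal vertex, 7x + 4y = 88 and x = 2.
Solving simultaneously gives x = 2, y = 37/2.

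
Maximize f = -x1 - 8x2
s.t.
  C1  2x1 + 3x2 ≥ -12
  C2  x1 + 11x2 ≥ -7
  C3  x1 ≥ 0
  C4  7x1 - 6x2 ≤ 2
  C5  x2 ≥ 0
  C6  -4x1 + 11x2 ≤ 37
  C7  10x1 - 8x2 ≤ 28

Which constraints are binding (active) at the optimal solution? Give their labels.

Corner points and f = -x1 - 8x2:
  (0, 0) → f = 0
  (0, 37/11) → f = -296/11
  (2/7, 0) → f = -2/7
  (244/53, 267/53) → f = -2380/53

The maximum is at (0, 0). Substituting into each constraint, equality holds for C3 and C5; the remaining constraints have slack.

C3 and C5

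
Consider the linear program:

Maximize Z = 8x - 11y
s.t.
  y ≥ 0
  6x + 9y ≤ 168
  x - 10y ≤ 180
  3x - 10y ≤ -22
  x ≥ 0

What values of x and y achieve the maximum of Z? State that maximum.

x = 494/29, y = 212/29, maximum Z = 1620/29

Corner points and Z = 8x - 11y:
  (494/29, 212/29) → Z = 1620/29
  (0, 56/3) → Z = -616/3
  (0, 11/5) → Z = -121/5

The binding constraints are 6x + 9y = 168 and 3x - 10y = -22.
Solving simultaneously gives x = 494/29, y = 212/29.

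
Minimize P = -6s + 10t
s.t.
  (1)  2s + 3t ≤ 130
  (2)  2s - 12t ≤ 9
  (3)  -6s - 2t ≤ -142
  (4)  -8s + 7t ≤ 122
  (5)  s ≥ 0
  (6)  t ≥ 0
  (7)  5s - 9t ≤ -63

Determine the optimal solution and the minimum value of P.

s = 327/11, t = 776/33, minimum P = 1874/33

Extreme points and P = -6s + 10t:
  (272/19, 642/19) → P = 252
  (327/11, 776/33) → P = 1874/33
  (375/29, 934/29) → P = 7090/29
  (18, 17) → P = 62

The optimum lies where 2s + 3t = 130 and 5s - 9t = -63.
Solving simultaneously gives s = 327/11, t = 776/33.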